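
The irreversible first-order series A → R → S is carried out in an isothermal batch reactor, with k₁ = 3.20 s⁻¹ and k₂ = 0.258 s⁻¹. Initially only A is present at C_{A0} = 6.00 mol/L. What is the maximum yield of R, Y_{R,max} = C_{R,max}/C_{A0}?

0.802

For a first-order series the maximum intermediate yield is C_{R,max}/C_{A0} = (k₁/k₂)^[k₂/(k₂−k₁)].
= (3.20/0.258)^(0.258/(0.258−3.20)) = (12.40)^(-0.08770) = 0.8019.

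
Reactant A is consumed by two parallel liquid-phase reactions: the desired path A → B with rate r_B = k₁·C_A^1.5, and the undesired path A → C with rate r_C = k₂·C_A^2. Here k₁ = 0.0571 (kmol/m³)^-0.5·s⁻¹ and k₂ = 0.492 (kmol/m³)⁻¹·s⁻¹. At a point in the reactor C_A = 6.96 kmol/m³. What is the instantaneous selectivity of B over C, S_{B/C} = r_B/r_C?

S_{B/C} = r_B/r_C = (k₁·C_A^1.5)/(k₂·C_A^2) = (k₁/k₂)·C_A^-0.5.
= (0.0571×6.960^1.5) / (0.492×6.960^2) = 1.048/23.83 = 0.0440.
The undesired path is higher order in A, so low C_A (CSTR or dilute feed) favours B.

0.0440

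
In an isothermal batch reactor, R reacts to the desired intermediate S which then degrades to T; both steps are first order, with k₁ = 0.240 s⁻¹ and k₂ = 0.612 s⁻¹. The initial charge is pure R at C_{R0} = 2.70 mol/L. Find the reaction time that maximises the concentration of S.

For first-order series the maximum of C_S occurs at t_opt = ln(k₂/k₁)/(k₂−k₁).
= ln(0.612/0.240)/(0.612−0.240) = ln(2.550)/0.3720 = 0.9361/0.3720 = 2.52 s.

2.52 s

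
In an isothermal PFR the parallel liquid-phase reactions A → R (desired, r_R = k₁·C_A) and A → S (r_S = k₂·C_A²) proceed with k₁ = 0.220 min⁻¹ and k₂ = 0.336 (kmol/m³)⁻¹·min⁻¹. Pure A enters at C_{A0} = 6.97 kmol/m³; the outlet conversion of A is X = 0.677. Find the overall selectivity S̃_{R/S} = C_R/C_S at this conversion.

C_A = C_{A0}(1−X) = 2.251 kmol/m³.
Along a PFR/batch, dC_R/dC_A = −r_R/(r_R+r_S) = −k₁/(k₁+k₂·C_A).
Integrating from C_{A0} to C_A: C_R = (0.220/0.336)·ln[(0.220+0.336·6.97)/(0.220+0.336·2.25)] = 0.6548·ln(2.562/0.9764) = 0.6316 kmol/m³.
C_S = (C_{A0}−C_A)−C_R = 4.087 kmol/m³; S̃_{R/S} = 0.6316/4.087 = 0.155.

0.155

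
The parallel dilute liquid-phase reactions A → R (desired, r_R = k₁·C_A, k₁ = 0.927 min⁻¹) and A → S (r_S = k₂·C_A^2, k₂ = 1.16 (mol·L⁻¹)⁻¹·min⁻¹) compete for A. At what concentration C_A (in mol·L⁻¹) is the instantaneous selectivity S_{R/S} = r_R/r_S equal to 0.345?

2.32 mol·L⁻¹

S_{R/S} = (k₁/k₂)·C_A⁻¹ ⇒ C_A = (S·k₂/k₁)^(-1).
= (0.345×1.16/0.927)^(-1) = (0.4317)^(-1) = 2.32 mol·L⁻¹.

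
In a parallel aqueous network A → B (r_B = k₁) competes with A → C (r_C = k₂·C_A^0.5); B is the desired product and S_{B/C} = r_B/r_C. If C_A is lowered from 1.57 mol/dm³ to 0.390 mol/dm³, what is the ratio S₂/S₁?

2.01

S_{B/C} = (k₁/k₂)·C_A^-0.5, so S₂/S₁ = (C_{A,2}/C_{A,1})^-0.5.
= (0.390/1.57)^(-0.5) = (0.2484)^(-0.5) = 2.01.
Selectivity toward B rises as C_A falls — low-concentration operation is favoured.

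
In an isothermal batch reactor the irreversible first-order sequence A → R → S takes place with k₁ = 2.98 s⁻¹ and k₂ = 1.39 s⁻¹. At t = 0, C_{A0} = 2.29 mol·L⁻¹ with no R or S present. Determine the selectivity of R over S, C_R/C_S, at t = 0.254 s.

4.68

The intermediate concentration in a first-order A→B→C sequence is C_R = k₁C_{A0}(e^(−k₁t) − e^(−k₂t))/(k₂−k₁).
e^(−k₁t) = e^(−2.98×0.254) = e^(−0.7569) = 0.4691; e^(−k₂t) = e^(−0.3531) = 0.7025.
C_R = 2.98×2.29/(1.39−2.98) × (0.4691−0.7025) = (-4.292)×(-0.2334) = 1.002 mol·L⁻¹.
C_A = C_{A0}e^(−k₁t) = 1.074 mol·L⁻¹, so C_S = C_{A0}−C_A−C_R = 0.2139 mol·L⁻¹; C_R/C_S = 4.68.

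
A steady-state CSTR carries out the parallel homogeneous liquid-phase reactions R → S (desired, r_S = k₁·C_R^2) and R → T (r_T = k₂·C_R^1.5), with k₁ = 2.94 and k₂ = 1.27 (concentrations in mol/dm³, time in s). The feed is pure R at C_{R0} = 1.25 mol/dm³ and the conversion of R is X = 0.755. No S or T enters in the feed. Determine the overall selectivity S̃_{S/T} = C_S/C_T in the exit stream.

Exit C_R = C_{R0}(1−X) = 1.25×0.245 = 0.3063 mol/dm³.
Rates in a CSTR are evaluated at the outlet concentration: r_S = 2.94×0.3063^2 = 0.2757, r_T = 1.27×0.3063^1.5 = 0.2152.
Overall selectivity = C_S/C_T = r_Sτ/(r_Tτ) = r_S/r_T = 1.28.

1.28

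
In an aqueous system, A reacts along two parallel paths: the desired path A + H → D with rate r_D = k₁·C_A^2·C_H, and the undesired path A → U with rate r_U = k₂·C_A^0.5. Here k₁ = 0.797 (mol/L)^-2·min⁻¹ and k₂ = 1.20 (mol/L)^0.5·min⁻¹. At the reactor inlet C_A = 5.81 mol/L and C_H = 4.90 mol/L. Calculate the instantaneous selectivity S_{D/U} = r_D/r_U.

S_{D/U} = r_D/r_U = (k₁·C_A^2·C_H)/(k₂·C_A^0.5) = (k₁/k₂)·C_A^1.5·C_H.
= (0.797×5.810^2×4.900) / (1.20×5.810^0.5) = 131.8/2.892 = 45.6.
Since the desired path is higher order in A, keeping C_A high (PFR or concentrated feed) favours D.

45.6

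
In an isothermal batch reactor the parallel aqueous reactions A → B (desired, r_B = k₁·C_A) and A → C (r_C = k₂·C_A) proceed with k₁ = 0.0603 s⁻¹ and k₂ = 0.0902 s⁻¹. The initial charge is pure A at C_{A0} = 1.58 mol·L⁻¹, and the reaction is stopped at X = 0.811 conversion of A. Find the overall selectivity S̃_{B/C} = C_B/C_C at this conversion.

C_A = C_{A0}(1−X) = 0.2986 mol·L⁻¹.
Both paths are first order in A, so the instantaneous fraction to B is constant: dC_B/d(−C_A) = k₁/(k₁+k₂) = 0.4007.
C_B = 0.4007·(C_{A0}−C_A) = 0.4007×1.281 = 0.513 mol·L⁻¹.
C_C = (C_{A0}−C_A)−C_B = 0.7680 mol·L⁻¹; S̃_{B/C} = 0.5134/0.7680 = 0.669.

0.669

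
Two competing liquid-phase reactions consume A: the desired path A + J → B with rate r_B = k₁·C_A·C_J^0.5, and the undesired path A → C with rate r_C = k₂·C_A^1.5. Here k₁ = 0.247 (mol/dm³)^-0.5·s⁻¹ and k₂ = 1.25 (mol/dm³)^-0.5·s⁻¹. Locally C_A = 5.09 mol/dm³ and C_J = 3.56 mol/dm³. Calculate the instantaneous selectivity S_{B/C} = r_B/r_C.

0.165

S_{B/C} = r_B/r_C = (k₁·C_A·C_J^0.5)/(k₂·C_A^1.5) = (k₁/k₂)·C_A^-0.5·C_J^0.5.
= (0.247×5.090×3.560^0.5) / (1.25×5.090^1.5) = 2.372/14.35 = 0.165.
The undesired path is higher order in A, so low C_A (CSTR or dilute feed) favours B.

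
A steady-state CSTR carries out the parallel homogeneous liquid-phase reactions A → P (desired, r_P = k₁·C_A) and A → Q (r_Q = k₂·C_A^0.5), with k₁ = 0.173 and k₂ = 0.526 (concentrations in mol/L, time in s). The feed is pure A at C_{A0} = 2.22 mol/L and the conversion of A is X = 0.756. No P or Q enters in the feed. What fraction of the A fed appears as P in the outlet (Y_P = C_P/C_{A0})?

Exit C_A = C_{A0}(1−X) = 2.22×0.244 = 0.5417 mol/L.
In a CSTR the entire volume is at exit conditions, so r_P = 0.173×0.5417 = 0.09371 and r_Q = 0.526×0.5417^0.5 = 0.3871.
Fraction of consumed A going to P: r_P/(r_P+r_Q) = 0.1949.
C_P = 0.1949·C_{A0}·X = 0.1949×2.22×0.756 = 0.327 mol/L; Y_P = C_P/C_{A0} = 0.147.

0.147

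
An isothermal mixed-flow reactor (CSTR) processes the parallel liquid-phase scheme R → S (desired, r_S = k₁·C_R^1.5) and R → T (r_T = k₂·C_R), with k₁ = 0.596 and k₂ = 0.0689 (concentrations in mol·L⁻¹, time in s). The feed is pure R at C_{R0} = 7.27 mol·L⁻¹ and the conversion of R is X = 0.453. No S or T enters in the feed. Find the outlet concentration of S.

Exit C_R = C_{R0}(1−X) = 7.27×0.547 = 3.977 mol·L⁻¹.
Rates in a CSTR are evaluated at the outlet concentration: r_S = 0.596×3.977^1.5 = 4.726, r_T = 0.0689×3.977 = 0.2740.
Fraction of consumed R going to S: r_S/(r_S+r_T) = 0.9452.
C_S = 0.9452·C_{R0}·X = 0.9452×7.27×0.453 = 3.11 mol·L⁻¹.

3.11 mol·L⁻¹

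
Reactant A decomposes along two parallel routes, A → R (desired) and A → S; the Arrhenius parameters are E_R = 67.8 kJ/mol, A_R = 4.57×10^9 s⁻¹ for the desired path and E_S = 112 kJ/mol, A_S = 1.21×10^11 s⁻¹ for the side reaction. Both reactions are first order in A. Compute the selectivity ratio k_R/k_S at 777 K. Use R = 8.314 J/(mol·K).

Since both paths have the same order in A, the concentration cancels and S_{R/S} = k_R/k_S = (A_R/A_S)·exp[(E_S−E_R)/(RT)].
(E_S−E_R)/(RT) = (112−67.8)×10³/(8.314×777) = 44200/6460 = 6.842.
k_R/k_S = (4.57×10^9/1.21×10^11)·exp(6.842) = 0.03777 × 936.5 = 35.4.

35.4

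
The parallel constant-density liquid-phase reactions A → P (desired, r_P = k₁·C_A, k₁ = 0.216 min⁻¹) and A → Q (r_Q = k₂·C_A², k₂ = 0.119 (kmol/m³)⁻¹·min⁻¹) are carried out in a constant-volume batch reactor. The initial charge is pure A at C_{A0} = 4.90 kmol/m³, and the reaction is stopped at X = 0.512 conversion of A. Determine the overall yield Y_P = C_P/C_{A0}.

0.173

C_A = C_{A0}(1−X) = 2.391 kmol/m³.
Along a PFR/batch, dC_P/dC_A = −r_P/(r_P+r_Q) = −k₁/(k₁+k₂·C_A).
Integrating from C_{A0} to C_A: C_P = (0.216/0.119)·ln[(0.216+0.119·4.90)/(0.216+0.119·2.39)] = 1.815·ln(0.7991/0.5006) = 0.8491 kmol/m³.
Y_P = C_P/C_{A0} = 0.8491/4.90 = 0.173.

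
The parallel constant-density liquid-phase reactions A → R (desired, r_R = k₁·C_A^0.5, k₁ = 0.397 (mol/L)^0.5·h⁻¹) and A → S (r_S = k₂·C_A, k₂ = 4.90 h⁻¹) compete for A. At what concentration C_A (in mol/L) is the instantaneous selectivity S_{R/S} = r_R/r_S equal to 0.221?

0.134 mol/L

S_{R/S} = (k₁/k₂)·C_A^-0.5 ⇒ C_A = (S·k₂/k₁)^(-2).
= (0.221×4.90/0.397)^(-2) = (2.728)^(-2) = 0.134 mol/L.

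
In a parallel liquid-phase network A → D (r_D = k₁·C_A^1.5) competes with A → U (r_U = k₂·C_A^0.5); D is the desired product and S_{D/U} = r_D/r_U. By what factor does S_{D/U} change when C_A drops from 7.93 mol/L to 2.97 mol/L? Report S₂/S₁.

S_{D/U} = (k₁/k₂)·C_A, so S₂/S₁ = (C_{A,2}/C_{A,1}).
= 2.97/7.93 = 0.375.

0.375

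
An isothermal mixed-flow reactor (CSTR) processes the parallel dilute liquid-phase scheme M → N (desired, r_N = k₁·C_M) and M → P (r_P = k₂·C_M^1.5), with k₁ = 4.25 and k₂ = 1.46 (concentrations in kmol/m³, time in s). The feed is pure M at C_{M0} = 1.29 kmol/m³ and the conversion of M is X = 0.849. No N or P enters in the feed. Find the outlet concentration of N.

0.951 kmol/m³

Exit C_M = C_{M0}(1−X) = 1.29×0.151 = 0.1948 kmol/m³.
In a CSTR the entire volume is at exit conditions, so r_N = 4.25×0.1948 = 0.8279 and r_P = 1.46×0.1948^1.5 = 0.1255.
Fraction of consumed M going to N: r_N/(r_N+r_P) = 0.8683.
C_N = 0.8683·C_{M0}·X = 0.8683×1.29×0.849 = 0.951 kmol/m³.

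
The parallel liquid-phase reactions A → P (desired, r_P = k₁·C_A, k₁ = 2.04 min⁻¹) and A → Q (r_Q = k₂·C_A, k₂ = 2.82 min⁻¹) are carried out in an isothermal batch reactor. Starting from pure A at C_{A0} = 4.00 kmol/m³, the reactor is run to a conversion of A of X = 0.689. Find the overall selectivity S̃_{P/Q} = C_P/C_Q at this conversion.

C_A = C_{A0}(1−X) = 1.244 kmol/m³.
Both paths are first order in A, so the instantaneous fraction to P is constant: dC_P/d(−C_A) = k₁/(k₁+k₂) = 0.4198.
C_P = 0.4198·(C_{A0}−C_A) = 0.4198×2.756 = 1.16 kmol/m³.
C_Q = (C_{A0}−C_A)−C_P = 1.599 kmol/m³; S̃_{P/Q} = 1.157/1.599 = 0.723.

0.723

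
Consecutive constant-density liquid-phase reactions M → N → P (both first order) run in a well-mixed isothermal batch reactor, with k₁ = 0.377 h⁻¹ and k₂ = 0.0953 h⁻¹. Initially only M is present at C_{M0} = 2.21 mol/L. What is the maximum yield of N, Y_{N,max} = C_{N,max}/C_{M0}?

0.628

Evaluating C_N at t_opt = ln(k₂/k₁)/(k₂−k₁) gives C_{N,max}/C_{M0} = (k₁/k₂)^[k₂/(k₂−k₁)].
= (0.377/0.0953)^(0.0953/(0.0953−0.377)) = (3.956)^(-0.3383) = 0.6280.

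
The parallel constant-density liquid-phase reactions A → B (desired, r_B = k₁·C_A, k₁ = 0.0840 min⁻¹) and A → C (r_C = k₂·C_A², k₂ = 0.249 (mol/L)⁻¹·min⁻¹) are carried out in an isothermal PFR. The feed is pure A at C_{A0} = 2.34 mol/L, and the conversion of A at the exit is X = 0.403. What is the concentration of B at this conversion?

0.146 mol/L

C_A = C_{A0}(1−X) = 1.397 mol/L.
Along a PFR/batch, dC_B/dC_A = −r_B/(r_B+r_C) = −k₁/(k₁+k₂·C_A).
Integrating from C_{A0} to C_A: C_B = (0.0840/0.249)·ln[(0.0840+0.249·2.34)/(0.0840+0.249·1.40)] = 0.3373·ln(0.6667/0.4318) = 0.1465 mol/L.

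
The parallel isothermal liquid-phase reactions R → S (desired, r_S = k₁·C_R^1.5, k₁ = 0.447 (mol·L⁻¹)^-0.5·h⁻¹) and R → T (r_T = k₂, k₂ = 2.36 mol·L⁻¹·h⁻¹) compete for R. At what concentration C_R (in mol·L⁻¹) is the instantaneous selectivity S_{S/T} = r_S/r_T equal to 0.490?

S_{S/T} = (k₁/k₂)·C_R^1.5 ⇒ C_R = (S·k₂/k₁)^(1/1.5).
= (0.490×2.36/0.447)^(0.6667) = (2.587)^(0.6667) = 1.88 mol·L⁻¹.

1.88 mol·L⁻¹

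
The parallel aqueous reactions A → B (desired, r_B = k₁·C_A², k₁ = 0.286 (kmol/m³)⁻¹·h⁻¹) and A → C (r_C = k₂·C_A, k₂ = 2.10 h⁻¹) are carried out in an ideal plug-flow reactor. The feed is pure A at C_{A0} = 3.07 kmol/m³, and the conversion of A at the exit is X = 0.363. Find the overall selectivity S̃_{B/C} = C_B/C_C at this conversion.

C_A = C_{A0}(1−X) = 1.956 kmol/m³.
Along a PFR/batch, dC_C/dC_A = −r_C/(r_B+r_C) = −k₂/(k₂+k₁·C_A).
Integrating from C_{A0} to C_A: C_C = (2.10/0.286)·ln[(2.10+0.286·3.07)/(2.10+0.286·1.96)] = 7.343·ln(2.978/2.659) = 0.8312 kmol/m³.
Then C_B = (C_{A0}−C_A) − C_C = 1.114 − 0.8312 = 0.2832 kmol/m³.
S̃_{B/C} = C_B/C_C = 0.2832/0.8312 = 0.341.

0.341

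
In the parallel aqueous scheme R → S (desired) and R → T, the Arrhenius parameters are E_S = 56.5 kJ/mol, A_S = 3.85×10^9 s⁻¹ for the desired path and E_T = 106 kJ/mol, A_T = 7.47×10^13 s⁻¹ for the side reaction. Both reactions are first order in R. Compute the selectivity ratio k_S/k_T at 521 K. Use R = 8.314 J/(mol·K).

4.73

k_S/k_T = (A_S/A_T)·exp[−(E_S−E_T)/(RT)] = (A_S/A_T)·exp[(E_T−E_S)/(RT)].
(E_T−E_S)/(RT) = (106−56.5)×10³/(8.314×521) = 49500/4332 = 11.43.
k_S/k_T = (3.85×10^9/7.47×10^13)·exp(11.43) = 5.154×10^-5 × 91827 = 4.73.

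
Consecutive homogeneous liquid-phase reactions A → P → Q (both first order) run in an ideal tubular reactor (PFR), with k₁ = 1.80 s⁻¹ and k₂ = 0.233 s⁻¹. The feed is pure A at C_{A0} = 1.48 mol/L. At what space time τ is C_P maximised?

Setting dC_P/dτ = 0 gives τ_opt = ln(k₂/k₁)/(k₂−k₁).
= ln(0.233/1.80)/(0.233−1.80) = ln(0.1294)/-1.567 = -2.045/-1.567 = 1.30 s.

1.30 s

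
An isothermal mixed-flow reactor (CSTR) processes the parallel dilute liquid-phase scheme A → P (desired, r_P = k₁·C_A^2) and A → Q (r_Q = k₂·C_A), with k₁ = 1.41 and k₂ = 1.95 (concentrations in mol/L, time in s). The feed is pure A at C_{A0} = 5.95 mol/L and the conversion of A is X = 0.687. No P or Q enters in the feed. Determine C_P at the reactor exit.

Exit C_A = C_{A0}(1−X) = 5.95×0.313 = 1.862 mol/L.
A CSTR operates uniformly at the exit composition, giving r_P = 4.890 and r_Q = 3.632 (each k·C_A^n at C_A = 1.862).
Fraction of consumed A going to P: r_P/(r_P+r_Q) = 0.5739.
C_P = 0.5739·C_{A0}·X = 0.5739×5.95×0.687 = 2.35 mol/L.

2.35 mol/L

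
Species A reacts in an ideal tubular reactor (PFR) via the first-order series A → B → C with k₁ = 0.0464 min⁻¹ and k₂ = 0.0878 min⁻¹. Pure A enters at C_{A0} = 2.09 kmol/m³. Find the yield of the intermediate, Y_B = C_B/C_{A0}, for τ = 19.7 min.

For first-order series with pure A initially, C_B(τ) = k₁C_{A0}/(k₂−k₁)·(e^(−k₁τ) − e^(−k₂τ)).
e^(−k₁τ) = e^(−0.0464×19.7) = e^(−0.9141) = 0.4009; e^(−k₂τ) = e^(−1.730) = 0.1773.
C_B = 0.0464×2.09/(0.0878−0.0464) × (0.4009−0.1773) = 2.342×0.2235 = 0.5236 kmol/m³.
Y_B = C_B/C_{A0} = 0.5236/2.09 = 0.251.

0.251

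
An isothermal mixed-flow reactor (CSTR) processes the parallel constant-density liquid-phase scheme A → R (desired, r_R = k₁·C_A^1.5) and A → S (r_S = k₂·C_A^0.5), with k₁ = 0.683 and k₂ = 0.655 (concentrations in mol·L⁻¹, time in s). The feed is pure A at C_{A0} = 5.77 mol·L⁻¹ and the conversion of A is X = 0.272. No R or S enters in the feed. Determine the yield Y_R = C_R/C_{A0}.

0.221

Exit C_A = C_{A0}(1−X) = 5.77×0.728 = 4.201 mol·L⁻¹.
A CSTR operates uniformly at the exit composition, giving r_R = 5.880 and r_S = 1.342 (each k·C_A^n at C_A = 4.201).
Fraction of consumed A going to R: r_R/(r_R+r_S) = 0.8141.
C_R = 0.8141·C_{A0}·X = 0.8141×5.77×0.272 = 1.28 mol·L⁻¹; Y_R = C_R/C_{A0} = 0.221.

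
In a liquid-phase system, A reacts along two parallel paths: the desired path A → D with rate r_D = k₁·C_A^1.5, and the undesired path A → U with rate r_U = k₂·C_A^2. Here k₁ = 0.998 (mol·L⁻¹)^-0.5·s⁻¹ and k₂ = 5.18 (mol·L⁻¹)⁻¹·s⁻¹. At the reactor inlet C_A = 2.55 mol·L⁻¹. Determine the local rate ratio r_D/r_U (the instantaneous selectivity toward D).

0.121

S_{D/U} = r_D/r_U = (k₁·C_A^1.5)/(k₂·C_A^2) = (k₁/k₂)·C_A^-0.5.
= (0.998×2.550^1.5) / (5.18×2.550^2) = 4.064/33.68 = 0.121.
The undesired path is higher order in A, so low C_A (CSTR or dilute feed) favours D.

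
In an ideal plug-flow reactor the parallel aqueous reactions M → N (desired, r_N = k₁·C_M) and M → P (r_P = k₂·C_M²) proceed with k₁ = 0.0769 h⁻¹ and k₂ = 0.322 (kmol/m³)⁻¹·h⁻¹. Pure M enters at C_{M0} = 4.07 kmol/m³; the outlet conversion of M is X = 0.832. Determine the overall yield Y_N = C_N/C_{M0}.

0.0904

C_M = C_{M0}(1−X) = 0.6838 kmol/m³.
Along a PFR/batch, dC_N/dC_M = −r_N/(r_N+r_P) = −k₁/(k₁+k₂·C_M).
Integrating from C_{M0} to C_M: C_N = (0.0769/0.322)·ln[(0.0769+0.322·4.07)/(0.0769+0.322·0.684)] = 0.2388·ln(1.387/0.2971) = 0.3681 kmol/m³.
Y_N = C_N/C_{M0} = 0.3681/4.07 = 0.0904.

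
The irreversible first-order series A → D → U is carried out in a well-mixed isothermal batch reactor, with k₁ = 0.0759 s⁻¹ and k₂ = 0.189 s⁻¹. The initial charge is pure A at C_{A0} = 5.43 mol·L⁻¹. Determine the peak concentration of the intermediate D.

1.18 mol·L⁻¹

For a first-order series the maximum intermediate yield is C_{D,max}/C_{A0} = (k₁/k₂)^[k₂/(k₂−k₁)].
= (0.0759/0.189)^(0.189/(0.189−0.0759)) = (0.4016)^(1.671) = 0.2177.
C_{D,max} = 0.2177×5.43 = 1.18 mol·L⁻¹.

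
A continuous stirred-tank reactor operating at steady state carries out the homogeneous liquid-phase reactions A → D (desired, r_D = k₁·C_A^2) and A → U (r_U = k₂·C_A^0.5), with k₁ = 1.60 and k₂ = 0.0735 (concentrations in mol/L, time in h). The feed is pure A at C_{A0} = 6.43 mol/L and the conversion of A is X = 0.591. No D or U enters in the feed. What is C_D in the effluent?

Exit C_A = C_{A0}(1−X) = 6.43×0.409 = 2.630 mol/L.
In a CSTR the entire volume is at exit conditions, so r_D = 1.60×2.630^2 = 11.07 and r_U = 0.0735×2.630^0.5 = 0.1192.
Fraction of consumed A going to D: r_D/(r_D+r_U) = 0.9893.
C_D = 0.9893·C_{A0}·X = 0.9893×6.43×0.591 = 3.76 mol/L.

3.76 mol/L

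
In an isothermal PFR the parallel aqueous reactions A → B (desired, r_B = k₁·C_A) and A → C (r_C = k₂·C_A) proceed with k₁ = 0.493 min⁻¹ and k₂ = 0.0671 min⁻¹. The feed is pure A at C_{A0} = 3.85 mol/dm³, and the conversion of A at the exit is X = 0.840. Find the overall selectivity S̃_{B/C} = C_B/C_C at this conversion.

7.35

C_A = C_{A0}(1−X) = 0.6160 mol/dm³.
Both paths are first order in A, so the instantaneous fraction to B is constant: dC_B/d(−C_A) = k₁/(k₁+k₂) = 0.8802.
C_B = 0.8802·(C_{A0}−C_A) = 0.8802×3.234 = 2.85 mol/dm³.
C_C = (C_{A0}−C_A)−C_B = 0.3874 mol/dm³; S̃_{B/C} = 2.847/0.3874 = 7.35.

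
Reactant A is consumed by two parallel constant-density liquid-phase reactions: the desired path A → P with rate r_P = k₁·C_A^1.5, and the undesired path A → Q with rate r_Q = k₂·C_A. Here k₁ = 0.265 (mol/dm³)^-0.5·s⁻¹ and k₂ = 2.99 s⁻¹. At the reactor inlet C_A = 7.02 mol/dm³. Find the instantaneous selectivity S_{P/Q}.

S_{P/Q} = r_P/r_Q = (k₁·C_A^1.5)/(k₂·C_A) = (k₁/k₂)·C_A^0.5.
= (0.265×7.020^1.5) / (2.99×7.020) = 4.929/20.99 = 0.235.
Since the desired path is higher order in A, keeping C_A high (PFR or concentrated feed) favours P.

0.235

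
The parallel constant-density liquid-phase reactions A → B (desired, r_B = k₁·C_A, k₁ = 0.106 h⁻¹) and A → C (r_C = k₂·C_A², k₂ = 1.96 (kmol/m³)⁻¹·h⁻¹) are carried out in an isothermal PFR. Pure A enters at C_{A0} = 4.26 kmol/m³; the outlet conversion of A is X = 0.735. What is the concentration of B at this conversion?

C_A = C_{A0}(1−X) = 1.129 kmol/m³.
Along a PFR/batch, dC_B/dC_A = −r_B/(r_B+r_C) = −k₁/(k₁+k₂·C_A).
Integrating from C_{A0} to C_A: C_B = (0.106/1.96)·ln[(0.106+1.96·4.26)/(0.106+1.96·1.13)] = 0.05408·ln(8.456/2.319) = 0.06997 kmol/m³.

0.0700 kmol/m³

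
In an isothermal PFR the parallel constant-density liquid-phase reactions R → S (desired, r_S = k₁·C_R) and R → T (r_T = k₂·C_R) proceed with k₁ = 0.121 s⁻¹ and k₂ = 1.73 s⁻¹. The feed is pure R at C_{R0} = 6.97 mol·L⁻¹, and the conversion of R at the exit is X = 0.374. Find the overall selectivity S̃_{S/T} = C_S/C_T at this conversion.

C_R = C_{R0}(1−X) = 4.363 mol·L⁻¹.
Both paths are first order in R, so the instantaneous fraction to S is constant: dC_S/d(−C_R) = k₁/(k₁+k₂) = 0.06537.
C_S = 0.06537·(C_{R0}−C_R) = 0.06537×2.607 = 0.170 mol·L⁻¹.
C_T = (C_{R0}−C_R)−C_S = 2.436 mol·L⁻¹; S̃_{S/T} = 0.1704/2.436 = 0.0699.

0.0699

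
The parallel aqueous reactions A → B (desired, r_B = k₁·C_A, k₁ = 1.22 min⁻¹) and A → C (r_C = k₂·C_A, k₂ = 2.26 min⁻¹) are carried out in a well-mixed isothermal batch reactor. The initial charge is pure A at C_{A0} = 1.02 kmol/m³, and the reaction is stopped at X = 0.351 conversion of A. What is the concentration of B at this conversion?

C_A = C_{A0}(1−X) = 0.6620 kmol/m³.
Both paths are first order in A, so the instantaneous fraction to B is constant: dC_B/d(−C_A) = k₁/(k₁+k₂) = 0.3506.
C_B = 0.3506·(C_{A0}−C_A) = 0.3506×0.3580 = 0.126 kmol/m³.

0.126 kmol/m³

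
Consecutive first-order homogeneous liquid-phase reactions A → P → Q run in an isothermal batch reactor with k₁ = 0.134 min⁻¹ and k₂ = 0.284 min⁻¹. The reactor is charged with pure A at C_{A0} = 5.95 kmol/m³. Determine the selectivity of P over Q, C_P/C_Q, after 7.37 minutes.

0.550

The intermediate concentration in a first-order A→B→C sequence is C_P = k₁C_{A0}(e^(−k₁t) − e^(−k₂t))/(k₂−k₁).
e^(−k₁t) = e^(−0.134×7.37) = e^(−0.9876) = 0.3725; e^(−k₂t) = e^(−2.093) = 0.1233.
C_P = 0.134×5.95/(0.284−0.134) × (0.3725−0.1233) = 5.315×0.2492 = 1.324 kmol/m³.
C_A = C_{A0}e^(−k₁t) = 2.216 kmol/m³, so C_Q = C_{A0}−C_A−C_P = 2.409 kmol/m³; C_P/C_Q = 0.550.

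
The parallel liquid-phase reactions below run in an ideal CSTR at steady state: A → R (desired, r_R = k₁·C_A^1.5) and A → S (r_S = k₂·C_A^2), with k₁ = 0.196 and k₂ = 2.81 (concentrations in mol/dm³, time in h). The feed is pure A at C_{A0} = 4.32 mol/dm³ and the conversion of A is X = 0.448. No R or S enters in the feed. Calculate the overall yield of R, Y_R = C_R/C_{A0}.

0.0194

Exit C_A = C_{A0}(1−X) = 4.32×0.552 = 2.385 mol/dm³.
In a CSTR the entire volume is at exit conditions, so r_R = 0.196×2.385^1.5 = 0.7218 and r_S = 2.81×2.385^2 = 15.98.
Fraction of consumed A going to R: r_R/(r_R+r_S) = 0.04322.
C_R = 0.04322·C_{A0}·X = 0.04322×4.32×0.448 = 0.0836 mol/dm³; Y_R = C_R/C_{A0} = 0.0194.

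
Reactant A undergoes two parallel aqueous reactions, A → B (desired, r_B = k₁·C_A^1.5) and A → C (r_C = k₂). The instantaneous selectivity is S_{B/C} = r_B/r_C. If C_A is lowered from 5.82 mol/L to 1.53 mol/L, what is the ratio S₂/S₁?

0.135

S_{B/C} = (k₁/k₂)·C_A^1.5, so S₂/S₁ = (C_{A,2}/C_{A,1})^1.5.
= (1.53/5.82)^1.5 = (0.2629)^1.5 = 0.135.
Selectivity toward B falls as C_A falls — high-concentration operation is favoured.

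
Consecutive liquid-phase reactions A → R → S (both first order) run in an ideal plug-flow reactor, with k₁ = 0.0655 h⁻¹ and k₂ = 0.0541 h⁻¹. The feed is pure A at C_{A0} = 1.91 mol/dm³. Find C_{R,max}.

At the optimum, C_{R,max}/C_{A0} = (k₁/k₂)^[k₂/(k₂−k₁)].
= (0.0655/0.0541)^(0.0541/(0.0541−0.0655)) = (1.211)^(-4.746) = 0.4036.
C_{R,max} = 0.4036×1.91 = 0.771 mol/dm³.

0.771 mol/dm³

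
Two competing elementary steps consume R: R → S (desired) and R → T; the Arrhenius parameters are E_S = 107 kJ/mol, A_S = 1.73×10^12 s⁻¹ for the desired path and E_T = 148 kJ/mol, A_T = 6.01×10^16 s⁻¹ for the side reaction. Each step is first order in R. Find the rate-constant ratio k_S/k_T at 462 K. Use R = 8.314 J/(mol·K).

1.24

Since both paths have the same order in R, the concentration cancels and S_{S/T} = k_S/k_T = (A_S/A_T)·exp[(E_T−E_S)/(RT)].
(E_T−E_S)/(RT) = (148−107)×10³/(8.314×462) = 41000/3841 = 10.67.
k_S/k_T = (1.73×10^12/6.01×10^16)·exp(10.67) = 2.879×10^-5 × 43222 = 1.24.
Since E_S < E_T, lowering the temperature improves selectivity toward S.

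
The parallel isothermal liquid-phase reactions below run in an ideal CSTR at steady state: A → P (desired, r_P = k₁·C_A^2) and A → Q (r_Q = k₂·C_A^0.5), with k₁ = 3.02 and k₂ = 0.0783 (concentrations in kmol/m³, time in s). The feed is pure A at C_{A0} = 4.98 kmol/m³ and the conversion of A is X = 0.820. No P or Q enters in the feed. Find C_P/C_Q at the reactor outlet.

32.7

Exit C_A = C_{A0}(1−X) = 4.98×0.180 = 0.8964 kmol/m³.
Rates in a CSTR are evaluated at the outlet concentration: r_P = 3.02×0.8964^2 = 2.427, r_Q = 0.0783×0.8964^0.5 = 0.07413.
Overall selectivity = C_P/C_Q = r_Pτ/(r_Qτ) = r_P/r_Q = 32.7.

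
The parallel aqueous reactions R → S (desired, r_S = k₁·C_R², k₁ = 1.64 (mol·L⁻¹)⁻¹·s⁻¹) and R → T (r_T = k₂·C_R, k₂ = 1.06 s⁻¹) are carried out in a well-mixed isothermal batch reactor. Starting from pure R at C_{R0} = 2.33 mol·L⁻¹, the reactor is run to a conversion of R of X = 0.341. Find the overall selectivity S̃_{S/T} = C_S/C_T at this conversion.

2.96

C_R = C_{R0}(1−X) = 1.535 mol·L⁻¹.
Along a PFR/batch, dC_T/dC_R = −r_T/(r_S+r_T) = −k₂/(k₂+k₁·C_R).
Integrating from C_{R0} to C_R: C_T = (1.06/1.64)·ln[(1.06+1.64·2.33)/(1.06+1.64·1.54)] = 0.6463·ln(4.881/3.578) = 0.2007 mol·L⁻¹.
Then C_S = (C_{R0}−C_R) − C_T = 0.7945 − 0.2007 = 0.5938 mol·L⁻¹.
S̃_{S/T} = C_S/C_T = 0.5938/0.2007 = 2.96.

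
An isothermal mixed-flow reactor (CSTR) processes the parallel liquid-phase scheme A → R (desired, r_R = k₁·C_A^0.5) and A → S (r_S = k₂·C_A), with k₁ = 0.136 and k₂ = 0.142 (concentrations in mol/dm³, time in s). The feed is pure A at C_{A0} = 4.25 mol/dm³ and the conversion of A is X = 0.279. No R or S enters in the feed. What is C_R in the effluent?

0.419 mol/dm³

Exit C_A = C_{A0}(1−X) = 4.25×0.721 = 3.064 mol/dm³.
Rates in a CSTR are evaluated at the outlet concentration: r_R = 0.136×3.064^0.5 = 0.2381, r_S = 0.142×3.064 = 0.4351.
Fraction of consumed A going to R: r_R/(r_R+r_S) = 0.3536.
C_R = 0.3536·C_{A0}·X = 0.3536×4.25×0.279 = 0.419 mol/dm³.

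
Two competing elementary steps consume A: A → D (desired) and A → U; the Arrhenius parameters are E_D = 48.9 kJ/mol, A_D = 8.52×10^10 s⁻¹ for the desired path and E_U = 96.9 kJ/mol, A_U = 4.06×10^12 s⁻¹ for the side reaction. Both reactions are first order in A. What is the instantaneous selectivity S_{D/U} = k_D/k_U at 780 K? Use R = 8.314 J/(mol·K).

With equal orders, S_{D/U} = k_D/k_U = (A_D/A_U)·exp[(E_U−E_D)/(RT)].
(E_U−E_D)/(RT) = (96.9−48.9)×10³/(8.314×780) = 48000/6485 = 7.402.
k_D/k_U = (8.52×10^10/4.06×10^12)·exp(7.402) = 0.02099 × 1639 = 34.4.
Since E_D < E_U, lowering the temperature improves selectivity toward D.

34.4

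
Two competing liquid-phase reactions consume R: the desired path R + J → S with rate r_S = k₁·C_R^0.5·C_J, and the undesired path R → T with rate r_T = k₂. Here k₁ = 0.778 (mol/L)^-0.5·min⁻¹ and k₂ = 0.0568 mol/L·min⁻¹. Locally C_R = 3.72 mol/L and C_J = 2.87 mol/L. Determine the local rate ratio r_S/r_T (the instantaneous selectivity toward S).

S_{S/T} = r_S/r_T = (k₁·C_R^0.5·C_J)/(k₂) = (k₁/k₂)·C_R^0.5·C_J.
= (0.778×3.720^0.5×2.870) / (0.0568) = 4.307/0.05680 = 75.8.
Since the desired path is higher order in R, keeping C_R high (PFR or concentrated feed) favours S.

75.8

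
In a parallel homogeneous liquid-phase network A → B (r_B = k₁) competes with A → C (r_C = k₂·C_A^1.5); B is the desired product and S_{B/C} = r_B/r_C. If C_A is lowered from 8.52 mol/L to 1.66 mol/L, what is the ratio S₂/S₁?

11.6

S_{B/C} = (k₁/k₂)·C_A^-1.5, so S₂/S₁ = (C_{A,2}/C_{A,1})^-1.5.
= (1.66/8.52)^(-1.5) = (0.1948)^(-1.5) = 11.6.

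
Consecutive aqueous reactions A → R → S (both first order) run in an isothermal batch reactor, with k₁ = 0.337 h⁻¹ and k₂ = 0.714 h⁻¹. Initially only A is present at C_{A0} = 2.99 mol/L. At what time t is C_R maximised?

The intermediate peaks when r₁ = r₂, i.e. k₁e^(−k₁t) = k₂e^(−k₂t), giving t_opt = ln(k₂/k₁)/(k₂−k₁).
= ln(0.714/0.337)/(0.714−0.337) = ln(2.119)/0.3770 = 0.7508/0.3770 = 1.99 h.

1.99 h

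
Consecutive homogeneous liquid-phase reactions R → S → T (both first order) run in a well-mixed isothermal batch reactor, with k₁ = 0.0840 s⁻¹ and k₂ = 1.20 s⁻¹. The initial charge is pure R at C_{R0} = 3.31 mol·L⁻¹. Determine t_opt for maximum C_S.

The intermediate peaks when r₁ = r₂, i.e. k₁e^(−k₁t) = k₂e^(−k₂t), giving t_opt = ln(k₂/k₁)/(k₂−k₁).
= ln(1.20/0.0840)/(1.20−0.0840) = ln(14.29)/1.116 = 2.659/1.116 = 2.38 s.

2.38 s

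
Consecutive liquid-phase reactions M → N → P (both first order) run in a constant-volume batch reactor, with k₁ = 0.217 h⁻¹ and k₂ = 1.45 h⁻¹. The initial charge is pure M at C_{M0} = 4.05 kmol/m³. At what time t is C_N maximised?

1.54 h

Setting dC_N/dt = 0 gives t_opt = ln(k₂/k₁)/(k₂−k₁).
= ln(1.45/0.217)/(1.45−0.217) = ln(6.682)/1.233 = 1.899/1.233 = 1.54 h.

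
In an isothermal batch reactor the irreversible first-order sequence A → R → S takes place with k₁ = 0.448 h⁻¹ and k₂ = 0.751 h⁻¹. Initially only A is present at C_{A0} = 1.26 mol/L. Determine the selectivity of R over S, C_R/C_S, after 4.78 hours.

The intermediate concentration in a first-order A→B→C sequence is C_R = k₁C_{A0}(e^(−k₁t) − e^(−k₂t))/(k₂−k₁).
e^(−k₁t) = e^(−0.448×4.78) = e^(−2.141) = 0.1175; e^(−k₂t) = e^(−3.590) = 0.02760.
C_R = 0.448×1.26/(0.751−0.448) × (0.1175−0.02760) = 1.863×0.08988 = 0.1674 mol/L.
C_A = C_{A0}e^(−k₁t) = 0.1480 mol/L, so C_S = C_{A0}−C_A−C_R = 0.9445 mol/L; C_R/C_S = 0.177.

0.177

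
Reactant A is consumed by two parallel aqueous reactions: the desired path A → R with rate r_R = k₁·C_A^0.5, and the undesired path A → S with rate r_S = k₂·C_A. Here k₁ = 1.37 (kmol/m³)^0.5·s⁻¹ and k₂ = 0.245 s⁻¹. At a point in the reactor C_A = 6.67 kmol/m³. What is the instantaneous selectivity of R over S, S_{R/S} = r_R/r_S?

S_{R/S} = r_R/r_S = (k₁·C_A^0.5)/(k₂·C_A) = (k₁/k₂)·C_A^-0.5.
= (1.37×6.670^0.5) / (0.245×6.670) = 3.538/1.634 = 2.17.

2.17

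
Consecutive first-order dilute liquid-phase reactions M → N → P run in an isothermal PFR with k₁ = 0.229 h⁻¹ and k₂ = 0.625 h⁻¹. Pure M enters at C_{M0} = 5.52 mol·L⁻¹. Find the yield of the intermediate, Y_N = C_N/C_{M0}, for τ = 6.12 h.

The intermediate concentration in a first-order A→B→C sequence is C_N = k₁C_{M0}(e^(−k₁τ) − e^(−k₂τ))/(k₂−k₁).
e^(−k₁τ) = e^(−0.229×6.12) = e^(−1.401) = 0.2462; e^(−k₂τ) = e^(−3.825) = 0.02182.
C_N = 0.229×5.52/(0.625−0.229) × (0.2462−0.02182) = 3.192×0.2244 = 0.7164 mol·L⁻¹.
Y_N = C_N/C_{M0} = 0.7164/5.52 = 0.130.

0.130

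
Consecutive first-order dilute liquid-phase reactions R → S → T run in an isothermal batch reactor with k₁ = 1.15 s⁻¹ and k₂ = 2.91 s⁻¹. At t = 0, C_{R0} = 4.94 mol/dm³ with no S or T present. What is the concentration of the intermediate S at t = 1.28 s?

0.663 mol/dm³

The intermediate concentration in a first-order A→B→C sequence is C_S = k₁C_{R0}(e^(−k₁t) − e^(−k₂t))/(k₂−k₁).
e^(−k₁t) = e^(−1.15×1.28) = e^(−1.472) = 0.2295; e^(−k₂t) = e^(−3.725) = 0.02412.
C_S = 1.15×4.94/(2.91−1.15) × (0.2295−0.02412) = 3.228×0.2053 = 0.6628 mol/dm³.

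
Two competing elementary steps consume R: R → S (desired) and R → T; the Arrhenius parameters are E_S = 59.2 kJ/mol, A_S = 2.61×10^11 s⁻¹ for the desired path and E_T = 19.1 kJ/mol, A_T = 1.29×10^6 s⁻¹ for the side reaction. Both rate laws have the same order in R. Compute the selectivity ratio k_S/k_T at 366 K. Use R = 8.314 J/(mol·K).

k_S/k_T = (A_S/A_T)·exp[−(E_S−E_T)/(RT)] = (A_S/A_T)·exp[(E_T−E_S)/(RT)].
(E_T−E_S)/(RT) = (19.1−59.2)×10³/(8.314×366) = -40100/3043 = -13.18.
k_S/k_T = (2.61×10^11/1.29×10^6)·exp(-13.18) = 2.023×10^5 × 1.892×10^-6 = 0.383.
Since E_S > E_T, raising the temperature improves selectivity toward S.

0.383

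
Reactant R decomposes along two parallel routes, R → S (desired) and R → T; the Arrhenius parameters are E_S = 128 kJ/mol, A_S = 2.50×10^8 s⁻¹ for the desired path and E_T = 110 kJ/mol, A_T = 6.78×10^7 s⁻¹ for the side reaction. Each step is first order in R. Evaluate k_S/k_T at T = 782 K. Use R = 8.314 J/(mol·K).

0.231

With equal orders, S_{S/T} = k_S/k_T = (A_S/A_T)·exp[(E_T−E_S)/(RT)].
(E_T−E_S)/(RT) = (110−128)×10³/(8.314×782) = -18000/6502 = -2.769.
k_S/k_T = (2.50×10^8/6.78×10^7)·exp(-2.769) = 3.687 × 0.06275 = 0.231.
Since E_S > E_T, raising the temperature improves selectivity toward S.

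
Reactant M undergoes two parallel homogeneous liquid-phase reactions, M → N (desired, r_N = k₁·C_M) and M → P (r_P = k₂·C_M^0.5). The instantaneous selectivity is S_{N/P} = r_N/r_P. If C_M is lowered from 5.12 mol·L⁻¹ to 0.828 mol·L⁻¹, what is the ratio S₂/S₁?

S_{N/P} = (k₁/k₂)·C_M^0.5, so S₂/S₁ = (C_{M,2}/C_{M,1})^0.5.
= (0.828/5.12)^0.5 = (0.1617)^0.5 = 0.402.
Selectivity toward N falls as C_M falls — high-concentration operation is favoured.

0.402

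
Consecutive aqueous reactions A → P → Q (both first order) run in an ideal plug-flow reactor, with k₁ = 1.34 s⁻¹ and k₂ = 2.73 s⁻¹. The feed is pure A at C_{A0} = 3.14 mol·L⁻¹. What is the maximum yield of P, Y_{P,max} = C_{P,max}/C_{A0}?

For a first-order series the maximum intermediate yield is C_{P,max}/C_{A0} = (k₁/k₂)^[k₂/(k₂−k₁)].
= (1.34/2.73)^(2.73/(2.73−1.34)) = (0.4908)^(1.964) = 0.2472.

0.247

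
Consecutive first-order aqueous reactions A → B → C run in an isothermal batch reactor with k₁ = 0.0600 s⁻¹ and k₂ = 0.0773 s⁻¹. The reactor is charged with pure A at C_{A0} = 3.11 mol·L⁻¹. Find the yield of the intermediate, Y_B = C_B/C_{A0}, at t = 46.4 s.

0.118

Solving the coupled first-order balances gives C_B(t) = [k₁/(k₂−k₁)]·C_{A0}·(e^(−k₁t) − e^(−k₂t)).
e^(−k₁t) = e^(−0.0600×46.4) = e^(−2.784) = 0.06179; e^(−k₂t) = e^(−3.587) = 0.02769.
C_B = 0.0600×3.11/(0.0773−0.0600) × (0.06179−0.02769) = 10.79×0.03410 = 0.3678 mol·L⁻¹.
Y_B = C_B/C_{A0} = 0.3678/3.11 = 0.118.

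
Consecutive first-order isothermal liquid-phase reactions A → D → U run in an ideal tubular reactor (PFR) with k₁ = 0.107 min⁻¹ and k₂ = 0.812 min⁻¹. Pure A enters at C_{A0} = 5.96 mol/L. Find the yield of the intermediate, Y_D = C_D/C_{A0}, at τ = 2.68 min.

Solving the coupled first-order balances gives C_D(τ) = [k₁/(k₂−k₁)]·C_{A0}·(e^(−k₁τ) − e^(−k₂τ)).
e^(−k₁τ) = e^(−0.107×2.68) = e^(−0.2868) = 0.7507; e^(−k₂τ) = e^(−2.176) = 0.1135.
C_D = 0.107×5.96/(0.812−0.107) × (0.7507−0.1135) = 0.9046×0.6372 = 0.5764 mol/L.
Y_D = C_D/C_{A0} = 0.5764/5.96 = 0.0967.

0.0967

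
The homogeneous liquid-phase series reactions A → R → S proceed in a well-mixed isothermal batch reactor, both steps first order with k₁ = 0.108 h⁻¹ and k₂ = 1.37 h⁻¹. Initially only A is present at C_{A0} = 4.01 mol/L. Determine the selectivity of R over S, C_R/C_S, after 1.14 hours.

The intermediate concentration in a first-order A→B→C sequence is C_R = k₁C_{A0}(e^(−k₁t) − e^(−k₂t))/(k₂−k₁).
e^(−k₁t) = e^(−0.108×1.14) = e^(−0.1231) = 0.8842; e^(−k₂t) = e^(−1.562) = 0.2098.
C_R = 0.108×4.01/(1.37−0.108) × (0.8842−0.2098) = 0.3432×0.6744 = 0.2314 mol/L.
C_A = C_{A0}e^(−k₁t) = 3.545 mol/L, so C_S = C_{A0}−C_A−C_R = 0.2331 mol/L; C_R/C_S = 0.993.

0.993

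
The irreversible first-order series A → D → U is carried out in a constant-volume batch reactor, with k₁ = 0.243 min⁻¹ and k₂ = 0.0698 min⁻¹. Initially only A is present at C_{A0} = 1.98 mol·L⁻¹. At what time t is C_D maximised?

For first-order series the maximum of C_D occurs at t_opt = ln(k₂/k₁)/(k₂−k₁).
= ln(0.0698/0.243)/(0.0698−0.243) = ln(0.2872)/-0.1732 = -1.247/-0.1732 = 7.20 min.

7.20 min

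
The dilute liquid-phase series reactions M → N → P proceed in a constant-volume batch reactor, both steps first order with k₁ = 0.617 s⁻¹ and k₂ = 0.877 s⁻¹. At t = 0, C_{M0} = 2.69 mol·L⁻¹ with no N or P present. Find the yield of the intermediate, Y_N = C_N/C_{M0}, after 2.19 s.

0.267

The intermediate concentration in a first-order A→B→C sequence is C_N = k₁C_{M0}(e^(−k₁t) − e^(−k₂t))/(k₂−k₁).
e^(−k₁t) = e^(−0.617×2.19) = e^(−1.351) = 0.2589; e^(−k₂t) = e^(−1.921) = 0.1465.
C_N = 0.617×2.69/(0.877−0.617) × (0.2589−0.1465) = 6.384×0.1124 = 0.7176 mol·L⁻¹.
Y_N = C_N/C_{M0} = 0.7176/2.69 = 0.267.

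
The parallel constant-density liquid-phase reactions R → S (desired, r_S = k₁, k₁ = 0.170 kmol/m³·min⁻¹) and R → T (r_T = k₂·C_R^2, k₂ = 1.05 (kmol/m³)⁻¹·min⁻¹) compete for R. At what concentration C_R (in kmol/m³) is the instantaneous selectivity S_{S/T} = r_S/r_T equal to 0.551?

0.542 kmol/m³

S_{S/T} = (k₁/k₂)·C_R^-2 ⇒ C_R = (S·k₂/k₁)^(-0.5).
= (0.551×1.05/0.170)^(-0.5) = (3.403)^(-0.5) = 0.542 kmol/m³.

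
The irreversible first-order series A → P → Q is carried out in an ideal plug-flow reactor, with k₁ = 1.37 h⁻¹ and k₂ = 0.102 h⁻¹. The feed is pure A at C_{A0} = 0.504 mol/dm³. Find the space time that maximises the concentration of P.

2.05 h

Setting dC_P/dτ = 0 gives τ_opt = ln(k₂/k₁)/(k₂−k₁).
= ln(0.102/1.37)/(0.102−1.37) = ln(0.07445)/-1.268 = -2.598/-1.268 = 2.05 h.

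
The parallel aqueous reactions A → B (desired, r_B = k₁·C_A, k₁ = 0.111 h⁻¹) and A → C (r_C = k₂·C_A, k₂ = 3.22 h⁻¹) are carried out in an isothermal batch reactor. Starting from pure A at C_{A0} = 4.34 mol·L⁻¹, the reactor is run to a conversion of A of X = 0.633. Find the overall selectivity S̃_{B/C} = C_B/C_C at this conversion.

C_A = C_{A0}(1−X) = 1.593 mol·L⁻¹.
Both paths are first order in A, so the instantaneous fraction to B is constant: dC_B/d(−C_A) = k₁/(k₁+k₂) = 0.03332.
C_B = 0.03332·(C_{A0}−C_A) = 0.03332×2.747 = 0.0915 mol·L⁻¹.
C_C = (C_{A0}−C_A)−C_B = 2.656 mol·L⁻¹; S̃_{B/C} = 0.09155/2.656 = 0.0345.

0.0345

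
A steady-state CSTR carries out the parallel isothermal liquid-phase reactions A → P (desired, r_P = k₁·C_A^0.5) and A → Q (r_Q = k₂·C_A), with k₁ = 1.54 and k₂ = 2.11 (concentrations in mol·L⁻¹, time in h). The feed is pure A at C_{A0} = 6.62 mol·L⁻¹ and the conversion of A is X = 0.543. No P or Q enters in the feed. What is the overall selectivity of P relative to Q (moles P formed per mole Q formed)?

0.420

Exit C_A = C_{A0}(1−X) = 6.62×0.457 = 3.025 mol·L⁻¹.
A CSTR operates uniformly at the exit composition, giving r_P = 2.679 and r_Q = 6.383 (each k·C_A^n at C_A = 3.025).
Overall selectivity = C_P/C_Q = r_Pτ/(r_Qτ) = r_P/r_Q = 0.420.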